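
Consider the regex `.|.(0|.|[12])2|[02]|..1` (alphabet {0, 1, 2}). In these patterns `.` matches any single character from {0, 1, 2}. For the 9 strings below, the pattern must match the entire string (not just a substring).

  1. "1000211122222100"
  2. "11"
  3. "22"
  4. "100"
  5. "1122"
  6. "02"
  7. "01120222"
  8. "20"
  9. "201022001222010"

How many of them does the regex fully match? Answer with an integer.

0

1 → no match
2. "11" → no match
3. "22" → no match
4. "100" → no match
5. "1122" → no match
6. "02" → no match
7. "01120222" → no match
8. "20" → no match
9 → no match
Total matched: 0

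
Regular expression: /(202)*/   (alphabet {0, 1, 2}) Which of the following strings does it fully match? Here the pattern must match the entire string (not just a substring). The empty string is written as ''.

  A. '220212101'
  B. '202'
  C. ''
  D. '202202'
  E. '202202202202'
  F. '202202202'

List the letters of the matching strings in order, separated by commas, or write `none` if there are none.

B, C, D, E, F

A → no match
B → match
C → match
D → match
E → match
F → match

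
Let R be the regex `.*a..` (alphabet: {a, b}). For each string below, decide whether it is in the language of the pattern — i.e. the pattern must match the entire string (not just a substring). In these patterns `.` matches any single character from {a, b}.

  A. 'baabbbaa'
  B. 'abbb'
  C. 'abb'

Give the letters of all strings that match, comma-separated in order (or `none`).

A → no match
B → no match
C → match

C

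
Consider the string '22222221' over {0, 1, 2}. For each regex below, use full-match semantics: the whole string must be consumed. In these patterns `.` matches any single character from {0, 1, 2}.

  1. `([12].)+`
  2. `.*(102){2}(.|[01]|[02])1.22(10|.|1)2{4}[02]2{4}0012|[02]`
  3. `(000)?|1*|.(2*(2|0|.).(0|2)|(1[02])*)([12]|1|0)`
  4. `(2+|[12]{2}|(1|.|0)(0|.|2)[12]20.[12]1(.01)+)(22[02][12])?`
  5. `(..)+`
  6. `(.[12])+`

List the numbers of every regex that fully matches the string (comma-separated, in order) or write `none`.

1 → match
2 → no match
3 → match
4 → match
5 → match
6 → match

1, 3, 4, 5, 6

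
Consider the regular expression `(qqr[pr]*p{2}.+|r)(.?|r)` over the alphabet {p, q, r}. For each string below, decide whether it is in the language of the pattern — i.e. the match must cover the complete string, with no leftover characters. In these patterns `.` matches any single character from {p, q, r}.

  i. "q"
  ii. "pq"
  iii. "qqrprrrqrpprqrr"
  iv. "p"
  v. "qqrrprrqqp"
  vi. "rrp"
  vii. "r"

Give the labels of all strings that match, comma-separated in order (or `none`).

i → no match
ii → no match
iii → no match
iv → no match
v → no match
vi → no match
vii → match

vii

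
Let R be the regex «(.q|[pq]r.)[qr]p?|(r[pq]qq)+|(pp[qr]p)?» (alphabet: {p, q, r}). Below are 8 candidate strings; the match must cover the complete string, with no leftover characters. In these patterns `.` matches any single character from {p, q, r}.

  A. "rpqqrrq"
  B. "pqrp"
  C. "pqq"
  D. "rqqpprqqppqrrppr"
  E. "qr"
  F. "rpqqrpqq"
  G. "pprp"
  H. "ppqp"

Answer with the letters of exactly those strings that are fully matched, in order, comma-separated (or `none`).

A. "rpqqrrq" → no match
B. "pqrp" → match
C. "pqq" → match
D → no match
E. "qr" → no match
F. "rpqqrpqq" → match
G. "pprp" → match
H. "ppqp" → match

B, C, F, G, H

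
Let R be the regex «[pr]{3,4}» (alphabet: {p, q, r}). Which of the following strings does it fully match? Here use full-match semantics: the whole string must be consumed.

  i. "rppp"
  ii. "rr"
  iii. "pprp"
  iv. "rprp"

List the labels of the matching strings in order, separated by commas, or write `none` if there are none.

i → match
ii → no match
iii → match
iv → match

i, iii, iv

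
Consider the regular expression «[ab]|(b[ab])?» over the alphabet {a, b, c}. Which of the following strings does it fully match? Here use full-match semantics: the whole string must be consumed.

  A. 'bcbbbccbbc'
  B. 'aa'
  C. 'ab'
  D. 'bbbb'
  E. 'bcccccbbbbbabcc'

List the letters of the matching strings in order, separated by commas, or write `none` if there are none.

none

A → no match
B → no match
C → no match
D → no match
E → no match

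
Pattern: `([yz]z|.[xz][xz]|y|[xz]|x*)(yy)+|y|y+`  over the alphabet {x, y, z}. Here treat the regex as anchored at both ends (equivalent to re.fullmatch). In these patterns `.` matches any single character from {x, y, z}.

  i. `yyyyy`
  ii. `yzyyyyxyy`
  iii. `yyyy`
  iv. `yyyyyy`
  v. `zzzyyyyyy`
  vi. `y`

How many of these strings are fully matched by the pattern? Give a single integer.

5

i → match
ii → no match
iii → match
iv → match
v → match
vi → match
Total matched: 5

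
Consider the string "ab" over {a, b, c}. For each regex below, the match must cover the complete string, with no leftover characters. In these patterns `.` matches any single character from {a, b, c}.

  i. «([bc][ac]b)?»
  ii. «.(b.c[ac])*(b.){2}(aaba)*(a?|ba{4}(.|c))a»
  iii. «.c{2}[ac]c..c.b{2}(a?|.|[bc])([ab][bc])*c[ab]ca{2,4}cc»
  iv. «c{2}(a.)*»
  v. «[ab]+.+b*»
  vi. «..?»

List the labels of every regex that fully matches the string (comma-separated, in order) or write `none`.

v, vi

i → no match
ii → no match — must end with "a"
iii → no match — must end with "acc"
iv → no match — must start with "c"
v → match
vi → match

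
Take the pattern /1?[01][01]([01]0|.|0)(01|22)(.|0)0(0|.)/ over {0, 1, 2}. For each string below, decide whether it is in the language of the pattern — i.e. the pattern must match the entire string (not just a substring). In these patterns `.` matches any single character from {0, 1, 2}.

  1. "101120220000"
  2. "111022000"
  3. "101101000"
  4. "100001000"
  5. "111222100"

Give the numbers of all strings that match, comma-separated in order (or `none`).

2, 3, 4, 5

1 → no match
2 → match
3 → match
4 → match
5 → match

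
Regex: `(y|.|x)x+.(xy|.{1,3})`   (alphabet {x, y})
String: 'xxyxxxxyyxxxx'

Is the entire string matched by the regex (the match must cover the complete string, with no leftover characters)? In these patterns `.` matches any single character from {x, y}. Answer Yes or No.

No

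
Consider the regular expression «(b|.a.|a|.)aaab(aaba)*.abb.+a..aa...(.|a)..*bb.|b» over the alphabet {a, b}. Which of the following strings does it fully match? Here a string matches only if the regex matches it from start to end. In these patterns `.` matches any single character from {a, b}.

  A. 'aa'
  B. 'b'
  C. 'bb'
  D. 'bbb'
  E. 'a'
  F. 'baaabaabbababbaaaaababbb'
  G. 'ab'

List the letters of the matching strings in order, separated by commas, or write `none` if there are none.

A. 'aa' → no match
B. 'b' → match
C. 'bb' → no match
D. 'bbb' → no match
E. 'a' → no match
F → match
G. 'ab' → no match

B, F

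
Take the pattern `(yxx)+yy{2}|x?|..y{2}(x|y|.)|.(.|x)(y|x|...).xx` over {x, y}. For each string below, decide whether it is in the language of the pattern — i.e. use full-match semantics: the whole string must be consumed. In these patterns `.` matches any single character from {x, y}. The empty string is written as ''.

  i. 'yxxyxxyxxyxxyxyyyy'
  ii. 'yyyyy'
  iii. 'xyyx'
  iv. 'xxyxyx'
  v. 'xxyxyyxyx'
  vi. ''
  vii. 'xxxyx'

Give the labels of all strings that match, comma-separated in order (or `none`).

ii, vi

i → no match
ii → match
iii → no match
iv → no match
v → no match
vi → match
vii → no match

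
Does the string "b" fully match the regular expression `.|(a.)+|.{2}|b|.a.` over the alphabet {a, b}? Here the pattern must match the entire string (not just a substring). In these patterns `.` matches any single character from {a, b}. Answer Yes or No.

Yes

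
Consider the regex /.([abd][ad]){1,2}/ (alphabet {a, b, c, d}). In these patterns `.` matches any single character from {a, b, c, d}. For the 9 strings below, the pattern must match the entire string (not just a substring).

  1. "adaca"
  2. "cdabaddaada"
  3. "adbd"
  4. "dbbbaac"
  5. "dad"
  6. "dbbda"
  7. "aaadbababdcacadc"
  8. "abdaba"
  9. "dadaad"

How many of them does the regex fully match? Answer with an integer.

1 → no match
2 → no match
3 → no match
4 → no match
5 → match
6 → no match
7 → no match
8 → no match
9 → no match
Total matched: 1

1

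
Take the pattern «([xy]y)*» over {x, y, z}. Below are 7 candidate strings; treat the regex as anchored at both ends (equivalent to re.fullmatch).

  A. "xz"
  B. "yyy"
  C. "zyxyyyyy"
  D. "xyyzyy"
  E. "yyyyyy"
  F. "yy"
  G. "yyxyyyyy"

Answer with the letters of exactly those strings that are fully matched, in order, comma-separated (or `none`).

E, F, G

A → no match
B → no match
C → no match
D → no match
E → match
F → match
G → match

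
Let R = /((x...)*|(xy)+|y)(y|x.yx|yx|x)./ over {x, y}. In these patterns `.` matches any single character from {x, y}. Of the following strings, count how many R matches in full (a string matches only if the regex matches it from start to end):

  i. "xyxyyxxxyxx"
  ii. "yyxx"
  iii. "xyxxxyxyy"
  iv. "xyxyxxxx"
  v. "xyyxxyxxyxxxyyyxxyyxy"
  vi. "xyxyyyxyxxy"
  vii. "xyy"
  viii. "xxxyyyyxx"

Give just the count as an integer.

i → no match
ii → match
iii → no match
iv → no match
v → no match
vi → no match
vii → no match
viii → no match
Total matched: 1

1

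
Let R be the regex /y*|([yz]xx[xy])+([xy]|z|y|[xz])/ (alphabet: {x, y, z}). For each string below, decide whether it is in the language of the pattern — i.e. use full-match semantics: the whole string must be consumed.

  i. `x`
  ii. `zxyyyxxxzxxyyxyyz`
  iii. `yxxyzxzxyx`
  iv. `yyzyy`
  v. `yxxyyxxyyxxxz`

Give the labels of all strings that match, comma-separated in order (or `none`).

i → no match
ii → no match
iii → no match
iv → no match
v → match

v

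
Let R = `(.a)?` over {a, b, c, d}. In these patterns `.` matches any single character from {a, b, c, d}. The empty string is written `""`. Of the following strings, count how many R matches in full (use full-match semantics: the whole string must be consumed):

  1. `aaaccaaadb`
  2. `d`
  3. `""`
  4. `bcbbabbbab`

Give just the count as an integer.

1 → no match
2 → no match
3 → match
4 → no match
Total matched: 1

1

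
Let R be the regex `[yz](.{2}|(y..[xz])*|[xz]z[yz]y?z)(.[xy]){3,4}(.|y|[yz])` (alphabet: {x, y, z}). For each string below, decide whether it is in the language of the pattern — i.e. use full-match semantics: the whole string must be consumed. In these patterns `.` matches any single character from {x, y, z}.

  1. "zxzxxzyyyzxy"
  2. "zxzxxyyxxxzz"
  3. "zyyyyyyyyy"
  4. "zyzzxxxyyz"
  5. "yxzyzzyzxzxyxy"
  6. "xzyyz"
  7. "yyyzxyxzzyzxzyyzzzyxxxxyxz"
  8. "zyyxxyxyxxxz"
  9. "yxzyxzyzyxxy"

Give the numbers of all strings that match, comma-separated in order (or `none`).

1, 3, 4, 5, 7, 8, 9

1 → match
2 → no match
3 → match
4 → match
5 → match
6 → no match
7 → match
8 → match
9 → match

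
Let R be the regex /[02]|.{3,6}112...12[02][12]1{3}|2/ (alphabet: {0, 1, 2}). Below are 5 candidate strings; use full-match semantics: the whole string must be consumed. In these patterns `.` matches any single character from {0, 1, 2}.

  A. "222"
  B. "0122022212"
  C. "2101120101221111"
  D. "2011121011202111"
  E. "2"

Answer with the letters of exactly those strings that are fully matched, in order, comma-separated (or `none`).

A → no match
B → no match
C → match
D → match
E → match

C, D, E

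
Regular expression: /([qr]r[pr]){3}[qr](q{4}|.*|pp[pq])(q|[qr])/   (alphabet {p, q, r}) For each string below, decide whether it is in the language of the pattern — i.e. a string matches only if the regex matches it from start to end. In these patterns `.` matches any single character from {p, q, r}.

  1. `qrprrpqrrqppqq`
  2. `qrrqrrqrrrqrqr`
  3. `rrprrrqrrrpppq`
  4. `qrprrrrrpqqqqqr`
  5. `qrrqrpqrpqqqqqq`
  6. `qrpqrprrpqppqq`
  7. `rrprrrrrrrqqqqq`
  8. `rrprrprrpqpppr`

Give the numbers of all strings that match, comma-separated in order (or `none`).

1 → match
2 → match
3 → match
4 → match
5 → match
6 → match
7 → match
8 → match

1, 2, 3, 4, 5, 6, 7, 8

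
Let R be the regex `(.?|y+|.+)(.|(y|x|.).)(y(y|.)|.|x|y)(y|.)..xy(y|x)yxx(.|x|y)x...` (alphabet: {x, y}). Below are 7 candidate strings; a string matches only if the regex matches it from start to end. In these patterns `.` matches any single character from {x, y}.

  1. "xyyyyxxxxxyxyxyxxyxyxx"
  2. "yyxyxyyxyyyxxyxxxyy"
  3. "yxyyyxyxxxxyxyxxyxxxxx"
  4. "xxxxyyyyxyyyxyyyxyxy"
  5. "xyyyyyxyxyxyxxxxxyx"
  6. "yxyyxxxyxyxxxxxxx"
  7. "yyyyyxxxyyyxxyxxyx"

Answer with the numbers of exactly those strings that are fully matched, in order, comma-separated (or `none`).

1, 5, 6, 7

1 → match
2 → no match
3 → no match
4 → no match
5 → match
6 → match
7 → match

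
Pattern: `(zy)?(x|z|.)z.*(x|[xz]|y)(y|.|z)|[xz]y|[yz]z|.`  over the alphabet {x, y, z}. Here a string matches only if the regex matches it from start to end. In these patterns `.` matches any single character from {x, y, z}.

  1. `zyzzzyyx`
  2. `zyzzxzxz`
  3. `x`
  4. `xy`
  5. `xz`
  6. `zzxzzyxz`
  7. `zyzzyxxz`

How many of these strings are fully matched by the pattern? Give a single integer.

1. `zyzzzyyx` → match
2. `zyzzxzxz` → match
3. `x` → match
4. `xy` → match
5. `xz` → no match
6. `zzxzzyxz` → match
7. `zyzzyxxz` → match
Total matched: 6

6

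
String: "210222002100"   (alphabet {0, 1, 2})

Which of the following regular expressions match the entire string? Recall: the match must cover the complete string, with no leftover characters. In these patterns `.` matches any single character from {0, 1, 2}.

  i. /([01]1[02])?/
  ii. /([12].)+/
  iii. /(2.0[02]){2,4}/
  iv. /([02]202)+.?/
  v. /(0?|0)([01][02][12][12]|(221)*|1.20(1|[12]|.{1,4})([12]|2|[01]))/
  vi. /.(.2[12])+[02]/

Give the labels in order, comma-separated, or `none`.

i → no match
ii → no match
iii → match
iv → no match
v → no match
vi → no match

iii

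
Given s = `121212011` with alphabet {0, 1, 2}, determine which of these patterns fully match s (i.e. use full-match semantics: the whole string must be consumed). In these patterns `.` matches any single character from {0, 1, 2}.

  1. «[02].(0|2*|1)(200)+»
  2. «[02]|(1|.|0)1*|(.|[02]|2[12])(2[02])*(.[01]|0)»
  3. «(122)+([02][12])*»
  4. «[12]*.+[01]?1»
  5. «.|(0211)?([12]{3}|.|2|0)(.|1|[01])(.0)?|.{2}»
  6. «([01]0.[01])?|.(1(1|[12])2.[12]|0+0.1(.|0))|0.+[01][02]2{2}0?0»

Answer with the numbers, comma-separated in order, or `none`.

4

1 → no match — must end with `200`
2 → no match
3 → no match — must start with `122`
4 → match
5 → no match
6 → no match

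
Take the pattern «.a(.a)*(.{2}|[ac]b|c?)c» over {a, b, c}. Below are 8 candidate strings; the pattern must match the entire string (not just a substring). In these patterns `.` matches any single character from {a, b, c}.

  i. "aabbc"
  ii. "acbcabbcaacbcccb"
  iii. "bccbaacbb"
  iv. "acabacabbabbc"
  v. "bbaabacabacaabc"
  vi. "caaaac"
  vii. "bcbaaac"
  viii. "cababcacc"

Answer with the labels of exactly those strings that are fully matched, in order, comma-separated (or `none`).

i

i → match
ii → no match — must end with "c"
iii → no match — must end with "c"
iv → no match
v → no match
vi → no match
vii → no match
viii → no match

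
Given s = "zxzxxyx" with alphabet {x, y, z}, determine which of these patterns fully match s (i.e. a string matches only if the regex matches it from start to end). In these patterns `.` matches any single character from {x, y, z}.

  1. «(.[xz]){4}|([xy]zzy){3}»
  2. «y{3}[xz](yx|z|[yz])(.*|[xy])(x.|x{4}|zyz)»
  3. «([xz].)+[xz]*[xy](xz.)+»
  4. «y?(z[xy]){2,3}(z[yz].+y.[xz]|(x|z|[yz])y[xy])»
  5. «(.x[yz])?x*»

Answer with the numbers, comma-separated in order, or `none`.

4

1 → no match
2 → no match — must start with "y"
3 → no match
4 → match
5 → no match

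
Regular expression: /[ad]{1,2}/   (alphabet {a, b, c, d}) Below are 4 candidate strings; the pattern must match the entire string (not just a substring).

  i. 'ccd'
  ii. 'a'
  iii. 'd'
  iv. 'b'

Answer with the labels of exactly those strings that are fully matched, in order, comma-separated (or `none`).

ii, iii

i. 'ccd' → no match
ii. 'a' → match
iii. 'd' → match
iv. 'b' → no match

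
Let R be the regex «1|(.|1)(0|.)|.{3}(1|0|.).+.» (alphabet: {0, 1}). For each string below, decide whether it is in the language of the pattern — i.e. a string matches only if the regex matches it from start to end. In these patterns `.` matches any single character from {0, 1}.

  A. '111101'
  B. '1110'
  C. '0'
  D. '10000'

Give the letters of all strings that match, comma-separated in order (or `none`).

A

A → match
B → no match
C → no match
D → no match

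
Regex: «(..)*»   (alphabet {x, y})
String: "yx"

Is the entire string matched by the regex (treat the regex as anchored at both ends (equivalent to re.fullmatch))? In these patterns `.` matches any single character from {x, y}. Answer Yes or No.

Yes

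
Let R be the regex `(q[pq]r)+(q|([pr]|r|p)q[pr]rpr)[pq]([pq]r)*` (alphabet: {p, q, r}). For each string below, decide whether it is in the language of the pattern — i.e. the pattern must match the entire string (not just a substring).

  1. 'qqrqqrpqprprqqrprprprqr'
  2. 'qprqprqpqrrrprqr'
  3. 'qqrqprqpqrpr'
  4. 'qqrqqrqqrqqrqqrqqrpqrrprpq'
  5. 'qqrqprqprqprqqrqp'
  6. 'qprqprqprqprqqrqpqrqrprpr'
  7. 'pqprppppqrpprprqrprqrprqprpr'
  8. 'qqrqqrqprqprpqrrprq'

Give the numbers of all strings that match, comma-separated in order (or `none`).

1 → match
2 → no match
3 → match
4 → no match
5 → match
6 → match
7 → no match — must start with 'q'
8 → match

1, 3, 5, 6, 8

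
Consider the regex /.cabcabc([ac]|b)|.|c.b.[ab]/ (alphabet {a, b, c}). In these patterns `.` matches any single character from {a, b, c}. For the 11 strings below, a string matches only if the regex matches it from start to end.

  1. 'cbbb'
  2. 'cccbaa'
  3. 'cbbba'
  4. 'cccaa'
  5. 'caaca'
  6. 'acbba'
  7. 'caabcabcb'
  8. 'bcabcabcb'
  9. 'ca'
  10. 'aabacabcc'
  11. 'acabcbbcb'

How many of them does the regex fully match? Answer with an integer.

1 → no match
2 → no match
3 → match
4 → no match
5 → no match
6 → no match
7 → no match
8 → match
9 → no match
10 → no match
11 → no match
Total matched: 2

2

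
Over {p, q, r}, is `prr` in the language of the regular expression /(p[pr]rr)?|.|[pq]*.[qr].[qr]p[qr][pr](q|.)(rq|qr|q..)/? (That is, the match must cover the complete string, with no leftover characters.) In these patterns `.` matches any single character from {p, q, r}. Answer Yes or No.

No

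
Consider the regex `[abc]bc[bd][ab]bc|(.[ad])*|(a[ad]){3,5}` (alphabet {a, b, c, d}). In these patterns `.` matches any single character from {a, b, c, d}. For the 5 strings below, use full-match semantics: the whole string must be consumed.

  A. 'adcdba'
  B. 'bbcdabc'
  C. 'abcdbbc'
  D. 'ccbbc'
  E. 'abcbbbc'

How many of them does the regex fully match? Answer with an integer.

4

A → match
B → match
C → match
D → no match
E → match
Total matched: 4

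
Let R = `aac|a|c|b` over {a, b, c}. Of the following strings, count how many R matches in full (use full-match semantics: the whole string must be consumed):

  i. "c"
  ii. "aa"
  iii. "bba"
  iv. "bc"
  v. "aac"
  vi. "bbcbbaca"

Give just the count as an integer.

2

i → match
ii → no match
iii → no match
iv → no match
v → match
vi → no match
Total matched: 2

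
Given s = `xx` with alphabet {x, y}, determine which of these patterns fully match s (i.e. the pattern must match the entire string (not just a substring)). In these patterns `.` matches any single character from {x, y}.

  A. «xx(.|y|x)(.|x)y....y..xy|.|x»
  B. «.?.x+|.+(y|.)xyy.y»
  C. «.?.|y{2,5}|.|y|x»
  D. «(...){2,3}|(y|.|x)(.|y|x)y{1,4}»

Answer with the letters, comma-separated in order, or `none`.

B, C

A → no match
B → match
C → match
D → no match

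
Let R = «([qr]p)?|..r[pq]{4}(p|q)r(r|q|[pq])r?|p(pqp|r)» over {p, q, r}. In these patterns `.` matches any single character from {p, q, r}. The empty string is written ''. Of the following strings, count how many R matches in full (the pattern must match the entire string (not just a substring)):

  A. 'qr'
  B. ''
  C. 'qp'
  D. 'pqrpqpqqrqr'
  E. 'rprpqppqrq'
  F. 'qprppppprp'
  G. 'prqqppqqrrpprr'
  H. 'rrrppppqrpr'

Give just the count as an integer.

A → no match
B → match
C → match
D → match
E → match
F → match
G → no match
H → match
Total matched: 6

6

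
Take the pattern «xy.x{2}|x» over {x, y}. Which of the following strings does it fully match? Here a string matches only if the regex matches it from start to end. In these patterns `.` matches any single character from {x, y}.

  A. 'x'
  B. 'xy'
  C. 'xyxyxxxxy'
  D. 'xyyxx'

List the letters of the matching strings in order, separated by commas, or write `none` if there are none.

A, D

A → match
B → no match — must end with 'x'
C → no match — must end with 'x'
D → match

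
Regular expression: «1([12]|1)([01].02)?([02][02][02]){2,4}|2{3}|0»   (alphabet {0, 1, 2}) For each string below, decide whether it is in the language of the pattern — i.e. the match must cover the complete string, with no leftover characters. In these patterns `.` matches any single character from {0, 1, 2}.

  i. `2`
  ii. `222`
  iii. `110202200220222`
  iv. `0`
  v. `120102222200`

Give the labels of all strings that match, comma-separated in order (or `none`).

ii, iii, iv, v

i → no match
ii → match
iii → match
iv → match
v → match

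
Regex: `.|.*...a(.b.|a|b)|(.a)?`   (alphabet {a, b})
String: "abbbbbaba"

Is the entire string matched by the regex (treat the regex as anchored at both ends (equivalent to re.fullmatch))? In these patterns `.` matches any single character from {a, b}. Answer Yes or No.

No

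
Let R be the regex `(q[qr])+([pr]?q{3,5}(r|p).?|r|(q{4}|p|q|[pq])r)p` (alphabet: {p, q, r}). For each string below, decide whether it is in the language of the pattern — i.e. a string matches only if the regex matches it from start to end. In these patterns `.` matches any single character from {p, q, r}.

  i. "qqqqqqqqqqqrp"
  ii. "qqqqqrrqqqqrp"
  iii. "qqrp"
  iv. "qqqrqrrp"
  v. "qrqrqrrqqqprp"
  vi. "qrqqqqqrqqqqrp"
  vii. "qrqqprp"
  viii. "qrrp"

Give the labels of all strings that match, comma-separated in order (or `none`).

i, ii, iii, iv, v, vi, vii, viii

i → match
ii → match
iii. "qqrp" → match
iv. "qqqrqrrp" → match
v → match
vi → match
vii. "qrqqprp" → match
viii. "qrrp" → match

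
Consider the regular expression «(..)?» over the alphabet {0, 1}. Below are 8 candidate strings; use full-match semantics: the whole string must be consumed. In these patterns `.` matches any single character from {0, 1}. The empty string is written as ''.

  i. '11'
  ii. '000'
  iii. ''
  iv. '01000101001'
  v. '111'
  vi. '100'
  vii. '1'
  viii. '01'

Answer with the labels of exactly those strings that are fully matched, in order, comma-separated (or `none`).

i → match
ii → no match
iii → match
iv → no match
v → no match
vi → no match
vii → no match
viii → match

i, iii, viii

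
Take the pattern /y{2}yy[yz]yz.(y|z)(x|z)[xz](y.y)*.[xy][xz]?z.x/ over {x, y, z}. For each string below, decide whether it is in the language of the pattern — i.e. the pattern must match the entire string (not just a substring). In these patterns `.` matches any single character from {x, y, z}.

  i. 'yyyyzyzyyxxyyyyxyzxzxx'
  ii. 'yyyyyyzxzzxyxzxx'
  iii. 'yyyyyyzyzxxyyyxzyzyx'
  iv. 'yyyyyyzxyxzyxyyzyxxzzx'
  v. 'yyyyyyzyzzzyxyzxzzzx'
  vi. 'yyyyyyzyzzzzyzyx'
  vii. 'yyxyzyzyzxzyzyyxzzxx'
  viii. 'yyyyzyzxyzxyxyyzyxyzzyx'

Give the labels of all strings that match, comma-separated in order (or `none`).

i → match
ii → match
iii → no match
iv → match
v → match
vi → match
vii → no match
viii → match

i, ii, iv, v, vi, viii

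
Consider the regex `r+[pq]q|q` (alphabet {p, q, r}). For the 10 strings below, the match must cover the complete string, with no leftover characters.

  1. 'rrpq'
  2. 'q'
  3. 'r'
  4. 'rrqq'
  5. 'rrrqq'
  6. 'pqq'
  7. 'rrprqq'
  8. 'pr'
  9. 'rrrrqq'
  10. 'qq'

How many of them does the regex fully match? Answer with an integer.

5

1 → match
2 → match
3 → no match — must end with 'q'
4 → match
5 → match
6 → no match
7 → no match
8 → no match — must end with 'q'
9 → match
10 → no match
Total matched: 5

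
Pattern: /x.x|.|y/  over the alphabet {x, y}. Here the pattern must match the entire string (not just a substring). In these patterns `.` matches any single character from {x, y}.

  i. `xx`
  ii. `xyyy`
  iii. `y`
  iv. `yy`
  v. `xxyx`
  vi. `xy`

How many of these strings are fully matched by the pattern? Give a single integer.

i → no match
ii → no match
iii → match
iv → no match
v → no match
vi → no match
Total matched: 1

1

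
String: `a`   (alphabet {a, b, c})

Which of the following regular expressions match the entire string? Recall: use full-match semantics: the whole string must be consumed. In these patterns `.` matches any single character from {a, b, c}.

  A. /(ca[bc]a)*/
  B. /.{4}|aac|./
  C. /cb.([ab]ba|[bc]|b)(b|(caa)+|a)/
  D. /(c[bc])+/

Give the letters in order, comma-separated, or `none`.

A → no match
B → match
C → no match — must start with `cb`
D → no match — must start with `c`

B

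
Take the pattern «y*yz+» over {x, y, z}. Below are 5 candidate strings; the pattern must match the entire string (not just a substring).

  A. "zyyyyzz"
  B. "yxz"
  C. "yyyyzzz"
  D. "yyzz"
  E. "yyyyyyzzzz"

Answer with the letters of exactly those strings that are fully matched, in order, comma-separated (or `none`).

A. "zyyyyzz" → no match
B. "yxz" → no match
C. "yyyyzzz" → match
D. "yyzz" → match
E. "yyyyyyzzzz" → match

C, D, E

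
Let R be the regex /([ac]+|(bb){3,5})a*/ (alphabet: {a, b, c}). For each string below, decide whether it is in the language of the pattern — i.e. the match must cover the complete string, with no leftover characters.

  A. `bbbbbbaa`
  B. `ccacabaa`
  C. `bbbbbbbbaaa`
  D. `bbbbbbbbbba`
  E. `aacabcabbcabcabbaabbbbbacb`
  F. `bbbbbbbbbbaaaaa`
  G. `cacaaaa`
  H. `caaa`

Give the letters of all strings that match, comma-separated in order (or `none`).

A. `bbbbbbaa` → match
B. `ccacabaa` → no match
C. `bbbbbbbbaaa` → match
D. `bbbbbbbbbba` → match
E → no match
F → match
G. `cacaaaa` → match
H. `caaa` → match

A, C, D, F, G, H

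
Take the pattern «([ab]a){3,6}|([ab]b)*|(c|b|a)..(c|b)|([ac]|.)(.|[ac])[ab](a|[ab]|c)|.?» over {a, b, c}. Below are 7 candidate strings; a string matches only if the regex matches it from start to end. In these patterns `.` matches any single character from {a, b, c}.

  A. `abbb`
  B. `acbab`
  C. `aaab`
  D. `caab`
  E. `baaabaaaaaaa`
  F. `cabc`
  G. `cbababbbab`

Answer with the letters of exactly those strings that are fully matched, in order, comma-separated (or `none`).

A → match
B → no match
C → match
D → match
E → match
F → match
G → no match

A, C, D, E, F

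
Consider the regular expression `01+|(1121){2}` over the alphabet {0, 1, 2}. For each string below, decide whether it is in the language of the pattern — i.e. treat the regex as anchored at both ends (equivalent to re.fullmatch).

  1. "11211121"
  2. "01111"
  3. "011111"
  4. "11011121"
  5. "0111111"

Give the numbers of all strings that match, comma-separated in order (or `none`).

1 → match
2 → match
3 → match
4 → no match
5 → match

1, 2, 3, 5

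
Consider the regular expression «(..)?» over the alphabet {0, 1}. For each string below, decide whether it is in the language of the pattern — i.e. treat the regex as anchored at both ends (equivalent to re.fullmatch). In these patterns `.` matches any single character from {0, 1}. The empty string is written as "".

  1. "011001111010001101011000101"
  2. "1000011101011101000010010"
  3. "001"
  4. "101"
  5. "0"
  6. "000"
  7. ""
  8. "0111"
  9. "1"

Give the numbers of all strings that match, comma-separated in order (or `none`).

7

1 → no match
2 → no match
3. "001" → no match
4. "101" → no match
5. "0" → no match
6. "000" → no match
7. "" → match
8. "0111" → no match
9. "1" → no match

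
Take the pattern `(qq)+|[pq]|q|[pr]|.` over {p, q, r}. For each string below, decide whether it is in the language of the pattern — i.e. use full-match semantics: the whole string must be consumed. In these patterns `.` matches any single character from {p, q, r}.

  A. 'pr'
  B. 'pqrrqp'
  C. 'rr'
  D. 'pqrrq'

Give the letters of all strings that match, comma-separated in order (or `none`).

A. 'pr' → no match
B. 'pqrrqp' → no match
C. 'rr' → no match
D. 'pqrrq' → no match

none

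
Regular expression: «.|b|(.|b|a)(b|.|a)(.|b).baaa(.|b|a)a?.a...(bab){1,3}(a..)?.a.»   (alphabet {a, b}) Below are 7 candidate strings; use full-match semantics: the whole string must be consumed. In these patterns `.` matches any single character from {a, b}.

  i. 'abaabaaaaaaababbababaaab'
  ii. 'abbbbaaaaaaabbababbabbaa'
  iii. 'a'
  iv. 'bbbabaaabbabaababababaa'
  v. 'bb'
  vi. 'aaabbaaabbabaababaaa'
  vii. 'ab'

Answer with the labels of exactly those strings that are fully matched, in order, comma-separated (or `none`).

i, ii, iii, iv, vi

i → match
ii → match
iii → match
iv → match
v → no match
vi → match
vii → no match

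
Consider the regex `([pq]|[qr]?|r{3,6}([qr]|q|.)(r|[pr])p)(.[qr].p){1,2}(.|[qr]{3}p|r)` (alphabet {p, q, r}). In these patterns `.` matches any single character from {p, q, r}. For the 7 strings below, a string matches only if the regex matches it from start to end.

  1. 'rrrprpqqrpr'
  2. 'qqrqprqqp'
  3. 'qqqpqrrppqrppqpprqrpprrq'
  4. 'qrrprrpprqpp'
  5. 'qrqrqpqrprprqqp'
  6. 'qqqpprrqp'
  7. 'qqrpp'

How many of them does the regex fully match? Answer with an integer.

1 → match
2 → match
3 → no match
4 → no match
5 → no match
6 → match
7 → match
Total matched: 4

4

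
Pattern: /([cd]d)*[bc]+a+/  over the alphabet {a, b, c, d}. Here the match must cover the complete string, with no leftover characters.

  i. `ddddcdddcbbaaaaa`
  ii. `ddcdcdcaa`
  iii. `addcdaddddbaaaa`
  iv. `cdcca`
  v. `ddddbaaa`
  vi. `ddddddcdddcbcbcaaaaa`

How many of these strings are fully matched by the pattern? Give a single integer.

5

i → match
ii → match
iii → no match
iv → match
v → match
vi → match
Total matched: 5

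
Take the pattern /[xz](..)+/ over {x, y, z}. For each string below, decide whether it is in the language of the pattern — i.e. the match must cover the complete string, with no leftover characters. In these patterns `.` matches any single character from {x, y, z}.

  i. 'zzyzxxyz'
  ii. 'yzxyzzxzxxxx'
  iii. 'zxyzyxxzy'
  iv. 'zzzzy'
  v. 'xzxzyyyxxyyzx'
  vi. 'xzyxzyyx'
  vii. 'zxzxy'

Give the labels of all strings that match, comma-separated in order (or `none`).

i → no match
ii → no match
iii → match
iv → match
v → match
vi → no match
vii → match

iii, iv, v, vii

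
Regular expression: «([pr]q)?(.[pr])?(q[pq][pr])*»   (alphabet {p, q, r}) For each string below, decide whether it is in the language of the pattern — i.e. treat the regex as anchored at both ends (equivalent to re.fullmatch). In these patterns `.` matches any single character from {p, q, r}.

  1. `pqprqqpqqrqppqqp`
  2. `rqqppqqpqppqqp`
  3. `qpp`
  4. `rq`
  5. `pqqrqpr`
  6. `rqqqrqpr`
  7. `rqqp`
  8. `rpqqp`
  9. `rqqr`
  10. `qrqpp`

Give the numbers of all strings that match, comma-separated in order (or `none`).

1 → match
2 → match
3 → match
4 → match
5 → match
6 → match
7 → match
8 → match
9 → match
10 → match

1, 2, 3, 4, 5, 6, 7, 8, 9, 10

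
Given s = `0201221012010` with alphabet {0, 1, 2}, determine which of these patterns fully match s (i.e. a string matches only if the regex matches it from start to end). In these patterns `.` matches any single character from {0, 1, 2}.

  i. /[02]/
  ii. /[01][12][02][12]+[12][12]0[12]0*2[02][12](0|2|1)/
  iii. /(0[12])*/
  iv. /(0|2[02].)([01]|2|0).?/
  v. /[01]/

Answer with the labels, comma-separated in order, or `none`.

i → no match
ii → match
iii → no match
iv → no match
v → no match

ii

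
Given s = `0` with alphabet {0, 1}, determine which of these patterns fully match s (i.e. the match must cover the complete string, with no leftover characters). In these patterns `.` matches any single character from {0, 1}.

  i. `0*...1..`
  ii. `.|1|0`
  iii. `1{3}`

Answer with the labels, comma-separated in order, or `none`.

i → no match
ii → match
iii → no match — must start with `1`

ii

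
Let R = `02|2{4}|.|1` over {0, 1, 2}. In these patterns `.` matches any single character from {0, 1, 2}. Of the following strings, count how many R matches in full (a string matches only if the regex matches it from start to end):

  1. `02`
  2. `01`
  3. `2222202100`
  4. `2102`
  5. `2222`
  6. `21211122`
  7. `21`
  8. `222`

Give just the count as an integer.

2

1 → match
2 → no match
3 → no match
4 → no match
5 → match
6 → no match
7 → no match
8 → no match
Total matched: 2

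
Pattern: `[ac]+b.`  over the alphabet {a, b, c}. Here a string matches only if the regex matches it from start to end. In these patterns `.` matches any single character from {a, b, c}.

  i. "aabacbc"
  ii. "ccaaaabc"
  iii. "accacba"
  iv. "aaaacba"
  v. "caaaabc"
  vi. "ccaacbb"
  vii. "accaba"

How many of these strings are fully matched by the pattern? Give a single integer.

6

i. "aabacbc" → no match
ii. "ccaaaabc" → match
iii. "accacba" → match
iv. "aaaacba" → match
v. "caaaabc" → match
vi. "ccaacbb" → match
vii. "accaba" → match
Total matched: 6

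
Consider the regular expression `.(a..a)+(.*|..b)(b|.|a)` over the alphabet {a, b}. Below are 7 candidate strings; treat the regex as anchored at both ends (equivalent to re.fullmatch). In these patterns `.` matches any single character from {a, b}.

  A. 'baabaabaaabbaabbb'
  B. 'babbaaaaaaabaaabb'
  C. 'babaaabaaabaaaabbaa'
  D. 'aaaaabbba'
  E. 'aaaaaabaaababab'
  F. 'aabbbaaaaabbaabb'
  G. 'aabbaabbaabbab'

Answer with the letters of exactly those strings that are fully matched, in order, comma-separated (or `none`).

A, B, C, D, E, G

A → match
B → match
C → match
D → match
E → match
F → no match
G → match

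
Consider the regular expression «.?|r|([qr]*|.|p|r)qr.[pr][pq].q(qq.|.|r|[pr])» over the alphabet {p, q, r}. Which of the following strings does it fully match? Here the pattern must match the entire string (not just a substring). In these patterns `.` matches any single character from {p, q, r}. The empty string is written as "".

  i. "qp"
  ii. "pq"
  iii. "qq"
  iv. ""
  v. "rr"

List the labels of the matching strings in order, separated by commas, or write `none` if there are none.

iv

i → no match
ii → no match
iii → no match
iv → match
v → no match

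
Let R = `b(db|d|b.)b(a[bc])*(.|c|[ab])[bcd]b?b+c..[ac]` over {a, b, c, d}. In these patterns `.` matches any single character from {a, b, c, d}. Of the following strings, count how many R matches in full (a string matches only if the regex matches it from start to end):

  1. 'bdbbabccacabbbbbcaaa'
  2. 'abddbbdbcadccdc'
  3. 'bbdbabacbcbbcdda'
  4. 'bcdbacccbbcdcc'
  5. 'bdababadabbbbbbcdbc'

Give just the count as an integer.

1 → no match
2 → no match — must start with 'b'
3 → match
4 → no match
5 → no match
Total matched: 1

1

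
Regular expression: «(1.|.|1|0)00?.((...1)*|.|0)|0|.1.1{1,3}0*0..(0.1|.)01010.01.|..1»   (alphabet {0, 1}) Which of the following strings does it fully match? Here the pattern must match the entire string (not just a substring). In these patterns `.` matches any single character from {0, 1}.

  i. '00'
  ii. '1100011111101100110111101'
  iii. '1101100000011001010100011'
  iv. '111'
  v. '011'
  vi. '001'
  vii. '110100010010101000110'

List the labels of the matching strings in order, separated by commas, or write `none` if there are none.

i → no match
ii → match
iii → match
iv → match
v → match
vi → match
vii → no match

ii, iii, iv, v, vi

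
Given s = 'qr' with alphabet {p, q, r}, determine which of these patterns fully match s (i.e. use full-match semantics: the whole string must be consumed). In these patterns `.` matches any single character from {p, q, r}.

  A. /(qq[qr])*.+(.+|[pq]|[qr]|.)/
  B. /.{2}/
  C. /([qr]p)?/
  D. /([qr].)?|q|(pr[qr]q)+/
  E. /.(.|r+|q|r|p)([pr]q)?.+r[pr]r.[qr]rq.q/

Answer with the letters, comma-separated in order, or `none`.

A, B, D

A → match
B → match
C → no match
D → match
E → no match — must end with 'q'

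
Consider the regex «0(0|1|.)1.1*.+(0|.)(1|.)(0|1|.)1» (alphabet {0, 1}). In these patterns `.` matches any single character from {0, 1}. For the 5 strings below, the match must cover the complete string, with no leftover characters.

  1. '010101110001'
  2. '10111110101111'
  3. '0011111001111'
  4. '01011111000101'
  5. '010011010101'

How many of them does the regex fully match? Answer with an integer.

1 → no match
2 → no match — must start with '0'
3 → match
4 → no match
5 → no match
Total matched: 1

1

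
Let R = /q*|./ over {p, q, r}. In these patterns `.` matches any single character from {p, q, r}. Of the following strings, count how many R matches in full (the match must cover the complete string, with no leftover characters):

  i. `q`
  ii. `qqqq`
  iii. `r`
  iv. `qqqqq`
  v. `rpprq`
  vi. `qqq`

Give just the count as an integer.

i → match
ii → match
iii → match
iv → match
v → no match
vi → match
Total matched: 5

5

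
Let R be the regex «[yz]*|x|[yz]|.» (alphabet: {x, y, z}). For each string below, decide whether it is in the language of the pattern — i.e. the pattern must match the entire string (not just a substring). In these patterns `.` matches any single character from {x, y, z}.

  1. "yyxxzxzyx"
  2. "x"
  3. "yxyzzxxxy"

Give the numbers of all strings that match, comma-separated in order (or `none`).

2

1. "yyxxzxzyx" → no match
2. "x" → match
3. "yxyzzxxxy" → no match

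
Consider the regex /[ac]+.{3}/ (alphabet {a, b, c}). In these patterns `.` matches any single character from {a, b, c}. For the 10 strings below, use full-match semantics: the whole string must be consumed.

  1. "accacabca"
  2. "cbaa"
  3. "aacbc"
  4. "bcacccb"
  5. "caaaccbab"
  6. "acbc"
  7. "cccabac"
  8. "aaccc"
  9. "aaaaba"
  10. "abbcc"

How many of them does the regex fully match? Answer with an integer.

1 → match
2 → match
3 → match
4 → no match
5 → match
6 → match
7 → match
8 → match
9 → match
10 → no match
Total matched: 8

8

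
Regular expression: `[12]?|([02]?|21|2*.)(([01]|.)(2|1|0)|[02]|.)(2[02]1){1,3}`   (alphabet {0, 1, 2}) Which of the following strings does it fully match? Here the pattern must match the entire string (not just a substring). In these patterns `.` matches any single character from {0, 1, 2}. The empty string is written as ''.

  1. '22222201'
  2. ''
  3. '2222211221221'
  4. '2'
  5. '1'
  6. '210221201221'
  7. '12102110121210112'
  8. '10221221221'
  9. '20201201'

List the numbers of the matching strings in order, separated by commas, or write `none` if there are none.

1. '22222201' → match
2. '' → match
3 → match
4. '2' → match
5. '1' → match
6. '210221201221' → match
7 → no match
8. '10221221221' → match
9. '20201201' → match

1, 2, 3, 4, 5, 6, 8, 9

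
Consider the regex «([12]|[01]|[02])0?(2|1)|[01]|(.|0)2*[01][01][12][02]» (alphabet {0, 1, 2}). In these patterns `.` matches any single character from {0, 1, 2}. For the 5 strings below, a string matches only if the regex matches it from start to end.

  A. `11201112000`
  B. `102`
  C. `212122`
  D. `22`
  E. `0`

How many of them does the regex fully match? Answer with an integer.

A → no match
B → match
C → no match
D → match
E → match
Total matched: 3

3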